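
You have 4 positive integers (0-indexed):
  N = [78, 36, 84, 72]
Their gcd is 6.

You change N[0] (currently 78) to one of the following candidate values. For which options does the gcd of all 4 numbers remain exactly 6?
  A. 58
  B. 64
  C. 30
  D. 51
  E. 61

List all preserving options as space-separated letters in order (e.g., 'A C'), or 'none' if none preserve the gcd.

Answer: C

Derivation:
Old gcd = 6; gcd of others (without N[0]) = 12
New gcd for candidate v: gcd(12, v). Preserves old gcd iff gcd(12, v) = 6.
  Option A: v=58, gcd(12,58)=2 -> changes
  Option B: v=64, gcd(12,64)=4 -> changes
  Option C: v=30, gcd(12,30)=6 -> preserves
  Option D: v=51, gcd(12,51)=3 -> changes
  Option E: v=61, gcd(12,61)=1 -> changes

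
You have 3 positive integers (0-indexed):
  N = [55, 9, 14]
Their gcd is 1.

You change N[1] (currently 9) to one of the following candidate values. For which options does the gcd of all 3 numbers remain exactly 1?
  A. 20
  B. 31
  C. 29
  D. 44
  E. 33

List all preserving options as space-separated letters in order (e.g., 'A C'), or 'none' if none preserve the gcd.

Old gcd = 1; gcd of others (without N[1]) = 1
New gcd for candidate v: gcd(1, v). Preserves old gcd iff gcd(1, v) = 1.
  Option A: v=20, gcd(1,20)=1 -> preserves
  Option B: v=31, gcd(1,31)=1 -> preserves
  Option C: v=29, gcd(1,29)=1 -> preserves
  Option D: v=44, gcd(1,44)=1 -> preserves
  Option E: v=33, gcd(1,33)=1 -> preserves

Answer: A B C D E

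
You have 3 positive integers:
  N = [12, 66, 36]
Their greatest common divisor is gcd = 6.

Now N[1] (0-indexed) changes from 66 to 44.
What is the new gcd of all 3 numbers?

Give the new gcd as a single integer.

Answer: 4

Derivation:
Numbers: [12, 66, 36], gcd = 6
Change: index 1, 66 -> 44
gcd of the OTHER numbers (without index 1): gcd([12, 36]) = 12
New gcd = gcd(g_others, new_val) = gcd(12, 44) = 4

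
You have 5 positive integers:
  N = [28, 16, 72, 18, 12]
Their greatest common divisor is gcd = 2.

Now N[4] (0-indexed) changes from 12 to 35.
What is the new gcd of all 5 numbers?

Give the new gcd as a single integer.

Answer: 1

Derivation:
Numbers: [28, 16, 72, 18, 12], gcd = 2
Change: index 4, 12 -> 35
gcd of the OTHER numbers (without index 4): gcd([28, 16, 72, 18]) = 2
New gcd = gcd(g_others, new_val) = gcd(2, 35) = 1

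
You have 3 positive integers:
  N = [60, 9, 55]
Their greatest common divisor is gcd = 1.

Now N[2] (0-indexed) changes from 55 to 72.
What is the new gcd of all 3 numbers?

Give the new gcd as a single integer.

Numbers: [60, 9, 55], gcd = 1
Change: index 2, 55 -> 72
gcd of the OTHER numbers (without index 2): gcd([60, 9]) = 3
New gcd = gcd(g_others, new_val) = gcd(3, 72) = 3

Answer: 3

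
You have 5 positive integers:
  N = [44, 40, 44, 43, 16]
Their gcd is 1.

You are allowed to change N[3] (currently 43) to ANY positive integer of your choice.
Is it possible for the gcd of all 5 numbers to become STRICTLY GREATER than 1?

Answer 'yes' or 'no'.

Current gcd = 1
gcd of all OTHER numbers (without N[3]=43): gcd([44, 40, 44, 16]) = 4
The new gcd after any change is gcd(4, new_value).
This can be at most 4.
Since 4 > old gcd 1, the gcd CAN increase (e.g., set N[3] = 4).

Answer: yes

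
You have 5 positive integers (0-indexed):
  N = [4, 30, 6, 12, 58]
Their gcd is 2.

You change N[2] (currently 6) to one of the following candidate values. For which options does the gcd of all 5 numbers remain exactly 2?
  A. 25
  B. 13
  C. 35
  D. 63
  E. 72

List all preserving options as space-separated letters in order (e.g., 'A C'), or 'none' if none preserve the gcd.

Answer: E

Derivation:
Old gcd = 2; gcd of others (without N[2]) = 2
New gcd for candidate v: gcd(2, v). Preserves old gcd iff gcd(2, v) = 2.
  Option A: v=25, gcd(2,25)=1 -> changes
  Option B: v=13, gcd(2,13)=1 -> changes
  Option C: v=35, gcd(2,35)=1 -> changes
  Option D: v=63, gcd(2,63)=1 -> changes
  Option E: v=72, gcd(2,72)=2 -> preserves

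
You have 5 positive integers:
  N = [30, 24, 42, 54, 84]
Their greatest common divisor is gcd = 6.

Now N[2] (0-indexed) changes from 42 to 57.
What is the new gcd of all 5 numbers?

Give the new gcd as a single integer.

Numbers: [30, 24, 42, 54, 84], gcd = 6
Change: index 2, 42 -> 57
gcd of the OTHER numbers (without index 2): gcd([30, 24, 54, 84]) = 6
New gcd = gcd(g_others, new_val) = gcd(6, 57) = 3

Answer: 3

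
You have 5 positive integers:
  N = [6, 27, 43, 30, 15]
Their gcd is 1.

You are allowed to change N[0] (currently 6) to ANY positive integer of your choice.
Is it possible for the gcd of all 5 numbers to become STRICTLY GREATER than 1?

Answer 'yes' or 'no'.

Current gcd = 1
gcd of all OTHER numbers (without N[0]=6): gcd([27, 43, 30, 15]) = 1
The new gcd after any change is gcd(1, new_value).
This can be at most 1.
Since 1 = old gcd 1, the gcd can only stay the same or decrease.

Answer: no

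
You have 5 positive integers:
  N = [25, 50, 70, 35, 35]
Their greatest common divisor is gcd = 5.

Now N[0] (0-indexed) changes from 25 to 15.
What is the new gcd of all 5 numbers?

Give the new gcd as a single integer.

Answer: 5

Derivation:
Numbers: [25, 50, 70, 35, 35], gcd = 5
Change: index 0, 25 -> 15
gcd of the OTHER numbers (without index 0): gcd([50, 70, 35, 35]) = 5
New gcd = gcd(g_others, new_val) = gcd(5, 15) = 5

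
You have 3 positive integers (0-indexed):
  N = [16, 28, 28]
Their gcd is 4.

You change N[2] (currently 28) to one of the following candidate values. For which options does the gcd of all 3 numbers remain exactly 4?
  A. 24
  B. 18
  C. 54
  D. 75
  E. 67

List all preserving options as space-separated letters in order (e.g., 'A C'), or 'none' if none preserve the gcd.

Answer: A

Derivation:
Old gcd = 4; gcd of others (without N[2]) = 4
New gcd for candidate v: gcd(4, v). Preserves old gcd iff gcd(4, v) = 4.
  Option A: v=24, gcd(4,24)=4 -> preserves
  Option B: v=18, gcd(4,18)=2 -> changes
  Option C: v=54, gcd(4,54)=2 -> changes
  Option D: v=75, gcd(4,75)=1 -> changes
  Option E: v=67, gcd(4,67)=1 -> changes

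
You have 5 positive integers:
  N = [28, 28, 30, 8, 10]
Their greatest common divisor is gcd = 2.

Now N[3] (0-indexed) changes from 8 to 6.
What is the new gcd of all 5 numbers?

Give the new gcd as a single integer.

Answer: 2

Derivation:
Numbers: [28, 28, 30, 8, 10], gcd = 2
Change: index 3, 8 -> 6
gcd of the OTHER numbers (without index 3): gcd([28, 28, 30, 10]) = 2
New gcd = gcd(g_others, new_val) = gcd(2, 6) = 2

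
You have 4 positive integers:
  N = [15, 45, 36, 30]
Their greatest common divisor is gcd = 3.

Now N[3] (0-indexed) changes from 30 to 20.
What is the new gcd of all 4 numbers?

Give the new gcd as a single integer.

Answer: 1

Derivation:
Numbers: [15, 45, 36, 30], gcd = 3
Change: index 3, 30 -> 20
gcd of the OTHER numbers (without index 3): gcd([15, 45, 36]) = 3
New gcd = gcd(g_others, new_val) = gcd(3, 20) = 1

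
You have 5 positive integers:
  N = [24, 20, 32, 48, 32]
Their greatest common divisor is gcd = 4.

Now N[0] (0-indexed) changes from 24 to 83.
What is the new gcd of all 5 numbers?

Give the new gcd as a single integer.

Numbers: [24, 20, 32, 48, 32], gcd = 4
Change: index 0, 24 -> 83
gcd of the OTHER numbers (without index 0): gcd([20, 32, 48, 32]) = 4
New gcd = gcd(g_others, new_val) = gcd(4, 83) = 1

Answer: 1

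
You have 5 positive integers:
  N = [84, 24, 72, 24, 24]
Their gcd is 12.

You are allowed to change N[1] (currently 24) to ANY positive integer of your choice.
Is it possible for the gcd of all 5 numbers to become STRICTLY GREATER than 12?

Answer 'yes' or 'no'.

Answer: no

Derivation:
Current gcd = 12
gcd of all OTHER numbers (without N[1]=24): gcd([84, 72, 24, 24]) = 12
The new gcd after any change is gcd(12, new_value).
This can be at most 12.
Since 12 = old gcd 12, the gcd can only stay the same or decrease.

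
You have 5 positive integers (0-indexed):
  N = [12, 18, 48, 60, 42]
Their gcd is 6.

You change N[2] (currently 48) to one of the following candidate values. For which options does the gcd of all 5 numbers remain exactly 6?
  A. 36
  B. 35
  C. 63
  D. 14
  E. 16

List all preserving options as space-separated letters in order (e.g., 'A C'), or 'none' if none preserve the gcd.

Old gcd = 6; gcd of others (without N[2]) = 6
New gcd for candidate v: gcd(6, v). Preserves old gcd iff gcd(6, v) = 6.
  Option A: v=36, gcd(6,36)=6 -> preserves
  Option B: v=35, gcd(6,35)=1 -> changes
  Option C: v=63, gcd(6,63)=3 -> changes
  Option D: v=14, gcd(6,14)=2 -> changes
  Option E: v=16, gcd(6,16)=2 -> changes

Answer: A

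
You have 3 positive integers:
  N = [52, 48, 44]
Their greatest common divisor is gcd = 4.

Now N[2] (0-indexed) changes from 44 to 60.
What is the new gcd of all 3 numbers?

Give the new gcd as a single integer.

Answer: 4

Derivation:
Numbers: [52, 48, 44], gcd = 4
Change: index 2, 44 -> 60
gcd of the OTHER numbers (without index 2): gcd([52, 48]) = 4
New gcd = gcd(g_others, new_val) = gcd(4, 60) = 4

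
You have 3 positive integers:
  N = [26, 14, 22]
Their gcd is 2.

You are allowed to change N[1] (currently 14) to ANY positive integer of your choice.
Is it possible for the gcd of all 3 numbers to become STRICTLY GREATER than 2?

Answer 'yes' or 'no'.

Current gcd = 2
gcd of all OTHER numbers (without N[1]=14): gcd([26, 22]) = 2
The new gcd after any change is gcd(2, new_value).
This can be at most 2.
Since 2 = old gcd 2, the gcd can only stay the same or decrease.

Answer: no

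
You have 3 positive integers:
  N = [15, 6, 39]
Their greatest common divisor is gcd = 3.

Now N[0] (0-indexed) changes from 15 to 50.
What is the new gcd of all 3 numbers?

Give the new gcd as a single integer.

Numbers: [15, 6, 39], gcd = 3
Change: index 0, 15 -> 50
gcd of the OTHER numbers (without index 0): gcd([6, 39]) = 3
New gcd = gcd(g_others, new_val) = gcd(3, 50) = 1

Answer: 1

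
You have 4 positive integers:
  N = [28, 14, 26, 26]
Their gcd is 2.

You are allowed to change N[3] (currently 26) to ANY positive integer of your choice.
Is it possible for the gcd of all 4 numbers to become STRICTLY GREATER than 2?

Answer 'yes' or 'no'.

Answer: no

Derivation:
Current gcd = 2
gcd of all OTHER numbers (without N[3]=26): gcd([28, 14, 26]) = 2
The new gcd after any change is gcd(2, new_value).
This can be at most 2.
Since 2 = old gcd 2, the gcd can only stay the same or decrease.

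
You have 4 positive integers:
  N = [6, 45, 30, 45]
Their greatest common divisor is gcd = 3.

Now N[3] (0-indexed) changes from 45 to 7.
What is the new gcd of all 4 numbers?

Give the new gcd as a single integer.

Answer: 1

Derivation:
Numbers: [6, 45, 30, 45], gcd = 3
Change: index 3, 45 -> 7
gcd of the OTHER numbers (without index 3): gcd([6, 45, 30]) = 3
New gcd = gcd(g_others, new_val) = gcd(3, 7) = 1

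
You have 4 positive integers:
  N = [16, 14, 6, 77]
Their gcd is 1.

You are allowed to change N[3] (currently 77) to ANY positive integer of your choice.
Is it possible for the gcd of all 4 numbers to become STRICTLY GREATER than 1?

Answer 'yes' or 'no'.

Current gcd = 1
gcd of all OTHER numbers (without N[3]=77): gcd([16, 14, 6]) = 2
The new gcd after any change is gcd(2, new_value).
This can be at most 2.
Since 2 > old gcd 1, the gcd CAN increase (e.g., set N[3] = 2).

Answer: yes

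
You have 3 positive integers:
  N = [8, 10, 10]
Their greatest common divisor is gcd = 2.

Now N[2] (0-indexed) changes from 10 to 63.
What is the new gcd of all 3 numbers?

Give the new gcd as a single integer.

Answer: 1

Derivation:
Numbers: [8, 10, 10], gcd = 2
Change: index 2, 10 -> 63
gcd of the OTHER numbers (without index 2): gcd([8, 10]) = 2
New gcd = gcd(g_others, new_val) = gcd(2, 63) = 1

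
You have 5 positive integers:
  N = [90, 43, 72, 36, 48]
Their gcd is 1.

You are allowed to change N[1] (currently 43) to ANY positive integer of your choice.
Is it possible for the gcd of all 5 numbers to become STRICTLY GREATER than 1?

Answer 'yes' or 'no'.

Current gcd = 1
gcd of all OTHER numbers (without N[1]=43): gcd([90, 72, 36, 48]) = 6
The new gcd after any change is gcd(6, new_value).
This can be at most 6.
Since 6 > old gcd 1, the gcd CAN increase (e.g., set N[1] = 6).

Answer: yes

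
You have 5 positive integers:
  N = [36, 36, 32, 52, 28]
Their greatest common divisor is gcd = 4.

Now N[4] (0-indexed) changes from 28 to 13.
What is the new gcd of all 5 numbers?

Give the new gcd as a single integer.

Numbers: [36, 36, 32, 52, 28], gcd = 4
Change: index 4, 28 -> 13
gcd of the OTHER numbers (without index 4): gcd([36, 36, 32, 52]) = 4
New gcd = gcd(g_others, new_val) = gcd(4, 13) = 1

Answer: 1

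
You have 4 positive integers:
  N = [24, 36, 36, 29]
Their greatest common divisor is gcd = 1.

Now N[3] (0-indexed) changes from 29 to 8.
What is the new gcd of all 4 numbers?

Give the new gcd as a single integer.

Numbers: [24, 36, 36, 29], gcd = 1
Change: index 3, 29 -> 8
gcd of the OTHER numbers (without index 3): gcd([24, 36, 36]) = 12
New gcd = gcd(g_others, new_val) = gcd(12, 8) = 4

Answer: 4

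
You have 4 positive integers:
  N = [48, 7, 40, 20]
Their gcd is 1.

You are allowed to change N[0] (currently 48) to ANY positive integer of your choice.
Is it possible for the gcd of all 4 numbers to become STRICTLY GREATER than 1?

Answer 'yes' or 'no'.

Current gcd = 1
gcd of all OTHER numbers (without N[0]=48): gcd([7, 40, 20]) = 1
The new gcd after any change is gcd(1, new_value).
This can be at most 1.
Since 1 = old gcd 1, the gcd can only stay the same or decrease.

Answer: no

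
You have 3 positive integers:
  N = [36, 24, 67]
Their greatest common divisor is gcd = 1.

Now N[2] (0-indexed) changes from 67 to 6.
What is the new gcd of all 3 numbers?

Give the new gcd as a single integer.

Answer: 6

Derivation:
Numbers: [36, 24, 67], gcd = 1
Change: index 2, 67 -> 6
gcd of the OTHER numbers (without index 2): gcd([36, 24]) = 12
New gcd = gcd(g_others, new_val) = gcd(12, 6) = 6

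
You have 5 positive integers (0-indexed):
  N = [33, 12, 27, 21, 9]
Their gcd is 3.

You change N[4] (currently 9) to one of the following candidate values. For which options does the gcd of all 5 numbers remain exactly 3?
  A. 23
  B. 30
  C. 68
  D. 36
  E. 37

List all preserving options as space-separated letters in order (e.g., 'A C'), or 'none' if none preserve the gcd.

Old gcd = 3; gcd of others (without N[4]) = 3
New gcd for candidate v: gcd(3, v). Preserves old gcd iff gcd(3, v) = 3.
  Option A: v=23, gcd(3,23)=1 -> changes
  Option B: v=30, gcd(3,30)=3 -> preserves
  Option C: v=68, gcd(3,68)=1 -> changes
  Option D: v=36, gcd(3,36)=3 -> preserves
  Option E: v=37, gcd(3,37)=1 -> changes

Answer: B D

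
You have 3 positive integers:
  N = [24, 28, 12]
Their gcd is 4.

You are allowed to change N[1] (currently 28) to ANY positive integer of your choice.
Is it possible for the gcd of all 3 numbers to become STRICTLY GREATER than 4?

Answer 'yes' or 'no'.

Answer: yes

Derivation:
Current gcd = 4
gcd of all OTHER numbers (without N[1]=28): gcd([24, 12]) = 12
The new gcd after any change is gcd(12, new_value).
This can be at most 12.
Since 12 > old gcd 4, the gcd CAN increase (e.g., set N[1] = 12).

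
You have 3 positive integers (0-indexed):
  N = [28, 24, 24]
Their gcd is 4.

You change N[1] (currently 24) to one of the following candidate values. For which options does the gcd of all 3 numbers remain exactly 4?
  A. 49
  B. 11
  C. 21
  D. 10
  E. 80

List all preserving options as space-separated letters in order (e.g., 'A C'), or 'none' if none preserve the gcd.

Old gcd = 4; gcd of others (without N[1]) = 4
New gcd for candidate v: gcd(4, v). Preserves old gcd iff gcd(4, v) = 4.
  Option A: v=49, gcd(4,49)=1 -> changes
  Option B: v=11, gcd(4,11)=1 -> changes
  Option C: v=21, gcd(4,21)=1 -> changes
  Option D: v=10, gcd(4,10)=2 -> changes
  Option E: v=80, gcd(4,80)=4 -> preserves

Answer: E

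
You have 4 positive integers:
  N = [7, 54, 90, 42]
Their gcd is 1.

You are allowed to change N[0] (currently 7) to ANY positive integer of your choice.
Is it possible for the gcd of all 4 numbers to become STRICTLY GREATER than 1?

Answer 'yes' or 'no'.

Answer: yes

Derivation:
Current gcd = 1
gcd of all OTHER numbers (without N[0]=7): gcd([54, 90, 42]) = 6
The new gcd after any change is gcd(6, new_value).
This can be at most 6.
Since 6 > old gcd 1, the gcd CAN increase (e.g., set N[0] = 6).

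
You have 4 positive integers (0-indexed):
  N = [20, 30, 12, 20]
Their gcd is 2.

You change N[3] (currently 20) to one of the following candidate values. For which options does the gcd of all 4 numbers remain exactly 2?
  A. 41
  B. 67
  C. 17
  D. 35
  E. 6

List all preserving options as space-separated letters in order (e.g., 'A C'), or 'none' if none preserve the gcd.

Answer: E

Derivation:
Old gcd = 2; gcd of others (without N[3]) = 2
New gcd for candidate v: gcd(2, v). Preserves old gcd iff gcd(2, v) = 2.
  Option A: v=41, gcd(2,41)=1 -> changes
  Option B: v=67, gcd(2,67)=1 -> changes
  Option C: v=17, gcd(2,17)=1 -> changes
  Option D: v=35, gcd(2,35)=1 -> changes
  Option E: v=6, gcd(2,6)=2 -> preserves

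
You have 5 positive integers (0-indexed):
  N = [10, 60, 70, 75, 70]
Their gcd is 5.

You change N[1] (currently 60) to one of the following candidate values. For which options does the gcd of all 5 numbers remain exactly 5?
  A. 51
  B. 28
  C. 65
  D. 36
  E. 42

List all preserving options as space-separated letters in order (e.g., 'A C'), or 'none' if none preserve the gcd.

Old gcd = 5; gcd of others (without N[1]) = 5
New gcd for candidate v: gcd(5, v). Preserves old gcd iff gcd(5, v) = 5.
  Option A: v=51, gcd(5,51)=1 -> changes
  Option B: v=28, gcd(5,28)=1 -> changes
  Option C: v=65, gcd(5,65)=5 -> preserves
  Option D: v=36, gcd(5,36)=1 -> changes
  Option E: v=42, gcd(5,42)=1 -> changes

Answer: C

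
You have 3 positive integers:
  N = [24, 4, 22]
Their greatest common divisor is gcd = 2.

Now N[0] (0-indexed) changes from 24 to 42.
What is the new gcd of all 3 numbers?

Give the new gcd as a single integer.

Numbers: [24, 4, 22], gcd = 2
Change: index 0, 24 -> 42
gcd of the OTHER numbers (without index 0): gcd([4, 22]) = 2
New gcd = gcd(g_others, new_val) = gcd(2, 42) = 2

Answer: 2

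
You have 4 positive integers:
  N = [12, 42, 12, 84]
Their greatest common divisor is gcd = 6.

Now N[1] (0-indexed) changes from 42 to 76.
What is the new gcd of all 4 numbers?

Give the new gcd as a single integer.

Answer: 4

Derivation:
Numbers: [12, 42, 12, 84], gcd = 6
Change: index 1, 42 -> 76
gcd of the OTHER numbers (without index 1): gcd([12, 12, 84]) = 12
New gcd = gcd(g_others, new_val) = gcd(12, 76) = 4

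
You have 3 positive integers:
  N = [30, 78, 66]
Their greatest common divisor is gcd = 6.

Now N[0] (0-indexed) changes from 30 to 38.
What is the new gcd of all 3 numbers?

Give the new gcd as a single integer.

Numbers: [30, 78, 66], gcd = 6
Change: index 0, 30 -> 38
gcd of the OTHER numbers (without index 0): gcd([78, 66]) = 6
New gcd = gcd(g_others, new_val) = gcd(6, 38) = 2

Answer: 2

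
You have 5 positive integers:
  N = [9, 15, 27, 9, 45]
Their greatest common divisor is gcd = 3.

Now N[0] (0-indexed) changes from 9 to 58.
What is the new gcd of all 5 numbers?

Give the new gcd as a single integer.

Numbers: [9, 15, 27, 9, 45], gcd = 3
Change: index 0, 9 -> 58
gcd of the OTHER numbers (without index 0): gcd([15, 27, 9, 45]) = 3
New gcd = gcd(g_others, new_val) = gcd(3, 58) = 1

Answer: 1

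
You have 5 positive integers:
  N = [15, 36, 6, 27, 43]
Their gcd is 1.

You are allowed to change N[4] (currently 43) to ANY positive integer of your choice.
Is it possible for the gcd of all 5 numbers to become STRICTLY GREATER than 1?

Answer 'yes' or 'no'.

Current gcd = 1
gcd of all OTHER numbers (without N[4]=43): gcd([15, 36, 6, 27]) = 3
The new gcd after any change is gcd(3, new_value).
This can be at most 3.
Since 3 > old gcd 1, the gcd CAN increase (e.g., set N[4] = 3).

Answer: yes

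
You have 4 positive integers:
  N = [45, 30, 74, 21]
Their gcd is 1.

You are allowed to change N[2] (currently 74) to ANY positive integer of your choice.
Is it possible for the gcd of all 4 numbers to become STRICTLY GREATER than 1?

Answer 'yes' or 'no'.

Current gcd = 1
gcd of all OTHER numbers (without N[2]=74): gcd([45, 30, 21]) = 3
The new gcd after any change is gcd(3, new_value).
This can be at most 3.
Since 3 > old gcd 1, the gcd CAN increase (e.g., set N[2] = 3).

Answer: yes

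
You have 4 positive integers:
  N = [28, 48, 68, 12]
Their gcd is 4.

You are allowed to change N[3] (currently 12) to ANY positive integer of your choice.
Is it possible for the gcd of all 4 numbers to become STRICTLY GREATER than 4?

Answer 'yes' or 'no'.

Current gcd = 4
gcd of all OTHER numbers (without N[3]=12): gcd([28, 48, 68]) = 4
The new gcd after any change is gcd(4, new_value).
This can be at most 4.
Since 4 = old gcd 4, the gcd can only stay the same or decrease.

Answer: no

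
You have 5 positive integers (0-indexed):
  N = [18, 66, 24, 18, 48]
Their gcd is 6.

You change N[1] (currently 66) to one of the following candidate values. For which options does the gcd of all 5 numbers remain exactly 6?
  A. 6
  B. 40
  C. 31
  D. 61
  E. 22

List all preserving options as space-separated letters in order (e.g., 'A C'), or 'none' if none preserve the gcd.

Answer: A

Derivation:
Old gcd = 6; gcd of others (without N[1]) = 6
New gcd for candidate v: gcd(6, v). Preserves old gcd iff gcd(6, v) = 6.
  Option A: v=6, gcd(6,6)=6 -> preserves
  Option B: v=40, gcd(6,40)=2 -> changes
  Option C: v=31, gcd(6,31)=1 -> changes
  Option D: v=61, gcd(6,61)=1 -> changes
  Option E: v=22, gcd(6,22)=2 -> changes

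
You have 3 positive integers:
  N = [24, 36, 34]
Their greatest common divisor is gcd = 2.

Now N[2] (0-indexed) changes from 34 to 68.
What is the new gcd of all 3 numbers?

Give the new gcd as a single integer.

Numbers: [24, 36, 34], gcd = 2
Change: index 2, 34 -> 68
gcd of the OTHER numbers (without index 2): gcd([24, 36]) = 12
New gcd = gcd(g_others, new_val) = gcd(12, 68) = 4

Answer: 4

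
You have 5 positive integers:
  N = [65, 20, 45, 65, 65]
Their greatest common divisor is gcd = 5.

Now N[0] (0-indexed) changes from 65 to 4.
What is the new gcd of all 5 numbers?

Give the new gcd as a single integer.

Answer: 1

Derivation:
Numbers: [65, 20, 45, 65, 65], gcd = 5
Change: index 0, 65 -> 4
gcd of the OTHER numbers (without index 0): gcd([20, 45, 65, 65]) = 5
New gcd = gcd(g_others, new_val) = gcd(5, 4) = 1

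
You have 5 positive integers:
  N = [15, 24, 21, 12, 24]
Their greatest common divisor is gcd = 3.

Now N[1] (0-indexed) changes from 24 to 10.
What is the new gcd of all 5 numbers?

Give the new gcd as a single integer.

Numbers: [15, 24, 21, 12, 24], gcd = 3
Change: index 1, 24 -> 10
gcd of the OTHER numbers (without index 1): gcd([15, 21, 12, 24]) = 3
New gcd = gcd(g_others, new_val) = gcd(3, 10) = 1

Answer: 1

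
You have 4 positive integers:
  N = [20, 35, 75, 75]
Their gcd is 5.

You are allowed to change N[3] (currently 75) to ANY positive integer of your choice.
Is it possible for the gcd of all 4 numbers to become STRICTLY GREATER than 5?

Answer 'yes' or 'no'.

Answer: no

Derivation:
Current gcd = 5
gcd of all OTHER numbers (without N[3]=75): gcd([20, 35, 75]) = 5
The new gcd after any change is gcd(5, new_value).
This can be at most 5.
Since 5 = old gcd 5, the gcd can only stay the same or decrease.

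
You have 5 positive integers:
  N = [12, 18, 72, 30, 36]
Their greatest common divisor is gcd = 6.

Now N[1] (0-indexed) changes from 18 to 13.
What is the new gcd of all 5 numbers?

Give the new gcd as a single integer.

Answer: 1

Derivation:
Numbers: [12, 18, 72, 30, 36], gcd = 6
Change: index 1, 18 -> 13
gcd of the OTHER numbers (without index 1): gcd([12, 72, 30, 36]) = 6
New gcd = gcd(g_others, new_val) = gcd(6, 13) = 1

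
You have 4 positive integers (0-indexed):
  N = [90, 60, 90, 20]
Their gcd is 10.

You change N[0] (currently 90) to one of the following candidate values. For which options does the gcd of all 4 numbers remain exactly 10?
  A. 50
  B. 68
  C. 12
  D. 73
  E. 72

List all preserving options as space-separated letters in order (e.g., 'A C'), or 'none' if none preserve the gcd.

Answer: A

Derivation:
Old gcd = 10; gcd of others (without N[0]) = 10
New gcd for candidate v: gcd(10, v). Preserves old gcd iff gcd(10, v) = 10.
  Option A: v=50, gcd(10,50)=10 -> preserves
  Option B: v=68, gcd(10,68)=2 -> changes
  Option C: v=12, gcd(10,12)=2 -> changes
  Option D: v=73, gcd(10,73)=1 -> changes
  Option E: v=72, gcd(10,72)=2 -> changes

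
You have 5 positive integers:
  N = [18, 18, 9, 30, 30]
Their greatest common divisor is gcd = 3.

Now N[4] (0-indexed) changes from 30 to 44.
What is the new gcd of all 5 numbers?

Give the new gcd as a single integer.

Answer: 1

Derivation:
Numbers: [18, 18, 9, 30, 30], gcd = 3
Change: index 4, 30 -> 44
gcd of the OTHER numbers (without index 4): gcd([18, 18, 9, 30]) = 3
New gcd = gcd(g_others, new_val) = gcd(3, 44) = 1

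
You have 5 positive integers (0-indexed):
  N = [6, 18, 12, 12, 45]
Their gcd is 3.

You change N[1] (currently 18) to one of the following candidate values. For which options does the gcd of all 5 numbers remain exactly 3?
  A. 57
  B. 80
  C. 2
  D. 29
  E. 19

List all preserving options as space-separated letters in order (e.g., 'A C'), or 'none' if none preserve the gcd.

Answer: A

Derivation:
Old gcd = 3; gcd of others (without N[1]) = 3
New gcd for candidate v: gcd(3, v). Preserves old gcd iff gcd(3, v) = 3.
  Option A: v=57, gcd(3,57)=3 -> preserves
  Option B: v=80, gcd(3,80)=1 -> changes
  Option C: v=2, gcd(3,2)=1 -> changes
  Option D: v=29, gcd(3,29)=1 -> changes
  Option E: v=19, gcd(3,19)=1 -> changes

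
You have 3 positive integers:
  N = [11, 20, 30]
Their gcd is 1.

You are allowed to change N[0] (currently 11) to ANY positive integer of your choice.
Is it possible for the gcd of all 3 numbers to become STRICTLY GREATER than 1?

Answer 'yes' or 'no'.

Current gcd = 1
gcd of all OTHER numbers (without N[0]=11): gcd([20, 30]) = 10
The new gcd after any change is gcd(10, new_value).
This can be at most 10.
Since 10 > old gcd 1, the gcd CAN increase (e.g., set N[0] = 10).

Answer: yes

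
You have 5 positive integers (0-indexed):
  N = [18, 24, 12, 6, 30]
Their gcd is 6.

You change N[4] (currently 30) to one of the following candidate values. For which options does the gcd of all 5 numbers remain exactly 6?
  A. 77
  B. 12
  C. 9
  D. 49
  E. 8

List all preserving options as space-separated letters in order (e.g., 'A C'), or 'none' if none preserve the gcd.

Answer: B

Derivation:
Old gcd = 6; gcd of others (without N[4]) = 6
New gcd for candidate v: gcd(6, v). Preserves old gcd iff gcd(6, v) = 6.
  Option A: v=77, gcd(6,77)=1 -> changes
  Option B: v=12, gcd(6,12)=6 -> preserves
  Option C: v=9, gcd(6,9)=3 -> changes
  Option D: v=49, gcd(6,49)=1 -> changes
  Option E: v=8, gcd(6,8)=2 -> changes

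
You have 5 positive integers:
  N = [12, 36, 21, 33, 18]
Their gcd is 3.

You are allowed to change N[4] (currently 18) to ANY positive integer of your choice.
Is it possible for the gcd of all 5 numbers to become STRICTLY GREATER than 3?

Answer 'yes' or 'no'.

Current gcd = 3
gcd of all OTHER numbers (without N[4]=18): gcd([12, 36, 21, 33]) = 3
The new gcd after any change is gcd(3, new_value).
This can be at most 3.
Since 3 = old gcd 3, the gcd can only stay the same or decrease.

Answer: no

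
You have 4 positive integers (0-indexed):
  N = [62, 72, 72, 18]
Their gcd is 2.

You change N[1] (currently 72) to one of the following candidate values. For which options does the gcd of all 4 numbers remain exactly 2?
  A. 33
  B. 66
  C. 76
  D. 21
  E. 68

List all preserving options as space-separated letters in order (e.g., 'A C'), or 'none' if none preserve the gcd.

Answer: B C E

Derivation:
Old gcd = 2; gcd of others (without N[1]) = 2
New gcd for candidate v: gcd(2, v). Preserves old gcd iff gcd(2, v) = 2.
  Option A: v=33, gcd(2,33)=1 -> changes
  Option B: v=66, gcd(2,66)=2 -> preserves
  Option C: v=76, gcd(2,76)=2 -> preserves
  Option D: v=21, gcd(2,21)=1 -> changes
  Option E: v=68, gcd(2,68)=2 -> preserves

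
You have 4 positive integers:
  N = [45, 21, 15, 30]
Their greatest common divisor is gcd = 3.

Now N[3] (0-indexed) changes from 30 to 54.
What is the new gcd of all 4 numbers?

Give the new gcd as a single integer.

Answer: 3

Derivation:
Numbers: [45, 21, 15, 30], gcd = 3
Change: index 3, 30 -> 54
gcd of the OTHER numbers (without index 3): gcd([45, 21, 15]) = 3
New gcd = gcd(g_others, new_val) = gcd(3, 54) = 3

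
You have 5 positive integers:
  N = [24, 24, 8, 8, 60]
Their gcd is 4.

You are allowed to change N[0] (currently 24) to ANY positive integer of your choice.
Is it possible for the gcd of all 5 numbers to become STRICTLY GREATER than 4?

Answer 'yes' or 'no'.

Answer: no

Derivation:
Current gcd = 4
gcd of all OTHER numbers (without N[0]=24): gcd([24, 8, 8, 60]) = 4
The new gcd after any change is gcd(4, new_value).
This can be at most 4.
Since 4 = old gcd 4, the gcd can only stay the same or decrease.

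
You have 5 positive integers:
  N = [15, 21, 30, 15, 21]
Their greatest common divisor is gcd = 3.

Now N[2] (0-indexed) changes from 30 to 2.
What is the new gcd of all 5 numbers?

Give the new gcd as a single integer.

Numbers: [15, 21, 30, 15, 21], gcd = 3
Change: index 2, 30 -> 2
gcd of the OTHER numbers (without index 2): gcd([15, 21, 15, 21]) = 3
New gcd = gcd(g_others, new_val) = gcd(3, 2) = 1

Answer: 1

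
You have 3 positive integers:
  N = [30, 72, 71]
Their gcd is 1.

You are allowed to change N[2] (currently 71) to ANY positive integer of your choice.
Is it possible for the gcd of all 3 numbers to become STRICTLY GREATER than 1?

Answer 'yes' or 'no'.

Current gcd = 1
gcd of all OTHER numbers (without N[2]=71): gcd([30, 72]) = 6
The new gcd after any change is gcd(6, new_value).
This can be at most 6.
Since 6 > old gcd 1, the gcd CAN increase (e.g., set N[2] = 6).

Answer: yes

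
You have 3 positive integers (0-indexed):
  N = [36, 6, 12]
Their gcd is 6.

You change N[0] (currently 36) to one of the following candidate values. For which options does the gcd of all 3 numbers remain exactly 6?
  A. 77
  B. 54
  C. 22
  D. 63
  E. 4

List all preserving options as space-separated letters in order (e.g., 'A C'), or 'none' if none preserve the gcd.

Answer: B

Derivation:
Old gcd = 6; gcd of others (without N[0]) = 6
New gcd for candidate v: gcd(6, v). Preserves old gcd iff gcd(6, v) = 6.
  Option A: v=77, gcd(6,77)=1 -> changes
  Option B: v=54, gcd(6,54)=6 -> preserves
  Option C: v=22, gcd(6,22)=2 -> changes
  Option D: v=63, gcd(6,63)=3 -> changes
  Option E: v=4, gcd(6,4)=2 -> changes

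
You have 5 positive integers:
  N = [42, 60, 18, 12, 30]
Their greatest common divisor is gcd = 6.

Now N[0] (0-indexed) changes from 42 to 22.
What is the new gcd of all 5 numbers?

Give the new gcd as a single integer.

Numbers: [42, 60, 18, 12, 30], gcd = 6
Change: index 0, 42 -> 22
gcd of the OTHER numbers (without index 0): gcd([60, 18, 12, 30]) = 6
New gcd = gcd(g_others, new_val) = gcd(6, 22) = 2

Answer: 2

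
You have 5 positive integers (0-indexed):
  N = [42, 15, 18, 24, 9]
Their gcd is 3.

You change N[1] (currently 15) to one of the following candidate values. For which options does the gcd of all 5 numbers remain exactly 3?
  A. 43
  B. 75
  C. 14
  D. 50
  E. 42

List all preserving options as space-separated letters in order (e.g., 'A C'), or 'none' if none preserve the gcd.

Old gcd = 3; gcd of others (without N[1]) = 3
New gcd for candidate v: gcd(3, v). Preserves old gcd iff gcd(3, v) = 3.
  Option A: v=43, gcd(3,43)=1 -> changes
  Option B: v=75, gcd(3,75)=3 -> preserves
  Option C: v=14, gcd(3,14)=1 -> changes
  Option D: v=50, gcd(3,50)=1 -> changes
  Option E: v=42, gcd(3,42)=3 -> preserves

Answer: B E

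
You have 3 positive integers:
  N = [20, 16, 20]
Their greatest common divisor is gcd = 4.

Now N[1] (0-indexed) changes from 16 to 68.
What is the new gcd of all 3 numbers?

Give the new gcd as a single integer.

Numbers: [20, 16, 20], gcd = 4
Change: index 1, 16 -> 68
gcd of the OTHER numbers (without index 1): gcd([20, 20]) = 20
New gcd = gcd(g_others, new_val) = gcd(20, 68) = 4

Answer: 4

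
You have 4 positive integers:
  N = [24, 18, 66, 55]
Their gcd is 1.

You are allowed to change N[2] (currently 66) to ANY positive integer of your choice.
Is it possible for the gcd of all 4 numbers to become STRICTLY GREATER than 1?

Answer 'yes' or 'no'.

Answer: no

Derivation:
Current gcd = 1
gcd of all OTHER numbers (without N[2]=66): gcd([24, 18, 55]) = 1
The new gcd after any change is gcd(1, new_value).
This can be at most 1.
Since 1 = old gcd 1, the gcd can only stay the same or decrease.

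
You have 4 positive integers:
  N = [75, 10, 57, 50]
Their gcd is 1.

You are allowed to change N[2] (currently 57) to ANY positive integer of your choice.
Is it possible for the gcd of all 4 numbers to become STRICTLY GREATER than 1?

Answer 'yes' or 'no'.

Answer: yes

Derivation:
Current gcd = 1
gcd of all OTHER numbers (without N[2]=57): gcd([75, 10, 50]) = 5
The new gcd after any change is gcd(5, new_value).
This can be at most 5.
Since 5 > old gcd 1, the gcd CAN increase (e.g., set N[2] = 5).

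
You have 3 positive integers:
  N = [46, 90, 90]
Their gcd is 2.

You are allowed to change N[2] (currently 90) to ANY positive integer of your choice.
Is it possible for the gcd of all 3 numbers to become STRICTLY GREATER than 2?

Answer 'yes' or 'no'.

Answer: no

Derivation:
Current gcd = 2
gcd of all OTHER numbers (without N[2]=90): gcd([46, 90]) = 2
The new gcd after any change is gcd(2, new_value).
This can be at most 2.
Since 2 = old gcd 2, the gcd can only stay the same or decrease.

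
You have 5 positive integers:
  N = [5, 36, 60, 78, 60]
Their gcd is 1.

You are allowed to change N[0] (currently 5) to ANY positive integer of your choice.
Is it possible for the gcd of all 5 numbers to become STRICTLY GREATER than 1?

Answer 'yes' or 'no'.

Answer: yes

Derivation:
Current gcd = 1
gcd of all OTHER numbers (without N[0]=5): gcd([36, 60, 78, 60]) = 6
The new gcd after any change is gcd(6, new_value).
This can be at most 6.
Since 6 > old gcd 1, the gcd CAN increase (e.g., set N[0] = 6).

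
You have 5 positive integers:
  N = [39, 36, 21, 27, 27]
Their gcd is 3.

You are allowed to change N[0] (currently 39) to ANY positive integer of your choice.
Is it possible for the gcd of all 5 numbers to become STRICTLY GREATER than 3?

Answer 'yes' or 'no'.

Answer: no

Derivation:
Current gcd = 3
gcd of all OTHER numbers (without N[0]=39): gcd([36, 21, 27, 27]) = 3
The new gcd after any change is gcd(3, new_value).
This can be at most 3.
Since 3 = old gcd 3, the gcd can only stay the same or decrease.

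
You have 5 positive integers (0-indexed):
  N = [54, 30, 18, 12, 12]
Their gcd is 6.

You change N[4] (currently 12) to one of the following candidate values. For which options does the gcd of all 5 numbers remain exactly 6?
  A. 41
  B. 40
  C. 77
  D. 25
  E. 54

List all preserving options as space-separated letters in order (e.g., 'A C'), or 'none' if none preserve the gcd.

Answer: E

Derivation:
Old gcd = 6; gcd of others (without N[4]) = 6
New gcd for candidate v: gcd(6, v). Preserves old gcd iff gcd(6, v) = 6.
  Option A: v=41, gcd(6,41)=1 -> changes
  Option B: v=40, gcd(6,40)=2 -> changes
  Option C: v=77, gcd(6,77)=1 -> changes
  Option D: v=25, gcd(6,25)=1 -> changes
  Option E: v=54, gcd(6,54)=6 -> preserves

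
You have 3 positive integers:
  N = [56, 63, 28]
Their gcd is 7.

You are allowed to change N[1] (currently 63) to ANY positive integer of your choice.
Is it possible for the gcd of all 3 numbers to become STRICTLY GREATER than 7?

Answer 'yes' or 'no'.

Answer: yes

Derivation:
Current gcd = 7
gcd of all OTHER numbers (without N[1]=63): gcd([56, 28]) = 28
The new gcd after any change is gcd(28, new_value).
This can be at most 28.
Since 28 > old gcd 7, the gcd CAN increase (e.g., set N[1] = 28).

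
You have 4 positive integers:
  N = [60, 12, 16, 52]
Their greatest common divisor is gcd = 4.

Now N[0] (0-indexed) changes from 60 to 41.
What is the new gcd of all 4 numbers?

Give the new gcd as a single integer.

Answer: 1

Derivation:
Numbers: [60, 12, 16, 52], gcd = 4
Change: index 0, 60 -> 41
gcd of the OTHER numbers (without index 0): gcd([12, 16, 52]) = 4
New gcd = gcd(g_others, new_val) = gcd(4, 41) = 1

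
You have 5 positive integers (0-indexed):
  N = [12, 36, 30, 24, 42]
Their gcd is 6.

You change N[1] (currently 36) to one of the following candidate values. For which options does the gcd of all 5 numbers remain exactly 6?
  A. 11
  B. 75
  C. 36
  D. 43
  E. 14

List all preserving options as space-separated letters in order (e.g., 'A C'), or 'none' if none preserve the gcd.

Old gcd = 6; gcd of others (without N[1]) = 6
New gcd for candidate v: gcd(6, v). Preserves old gcd iff gcd(6, v) = 6.
  Option A: v=11, gcd(6,11)=1 -> changes
  Option B: v=75, gcd(6,75)=3 -> changes
  Option C: v=36, gcd(6,36)=6 -> preserves
  Option D: v=43, gcd(6,43)=1 -> changes
  Option E: v=14, gcd(6,14)=2 -> changes

Answer: C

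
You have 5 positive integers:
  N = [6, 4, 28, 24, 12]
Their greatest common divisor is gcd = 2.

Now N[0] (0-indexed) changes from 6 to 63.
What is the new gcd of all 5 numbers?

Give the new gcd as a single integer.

Numbers: [6, 4, 28, 24, 12], gcd = 2
Change: index 0, 6 -> 63
gcd of the OTHER numbers (without index 0): gcd([4, 28, 24, 12]) = 4
New gcd = gcd(g_others, new_val) = gcd(4, 63) = 1

Answer: 1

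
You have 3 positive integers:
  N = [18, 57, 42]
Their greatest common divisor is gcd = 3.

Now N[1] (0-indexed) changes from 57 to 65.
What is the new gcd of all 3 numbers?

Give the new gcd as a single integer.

Answer: 1

Derivation:
Numbers: [18, 57, 42], gcd = 3
Change: index 1, 57 -> 65
gcd of the OTHER numbers (without index 1): gcd([18, 42]) = 6
New gcd = gcd(g_others, new_val) = gcd(6, 65) = 1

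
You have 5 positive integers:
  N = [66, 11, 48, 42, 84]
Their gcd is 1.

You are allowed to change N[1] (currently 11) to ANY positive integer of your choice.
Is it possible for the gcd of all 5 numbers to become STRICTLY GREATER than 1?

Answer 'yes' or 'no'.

Answer: yes

Derivation:
Current gcd = 1
gcd of all OTHER numbers (without N[1]=11): gcd([66, 48, 42, 84]) = 6
The new gcd after any change is gcd(6, new_value).
This can be at most 6.
Since 6 > old gcd 1, the gcd CAN increase (e.g., set N[1] = 6).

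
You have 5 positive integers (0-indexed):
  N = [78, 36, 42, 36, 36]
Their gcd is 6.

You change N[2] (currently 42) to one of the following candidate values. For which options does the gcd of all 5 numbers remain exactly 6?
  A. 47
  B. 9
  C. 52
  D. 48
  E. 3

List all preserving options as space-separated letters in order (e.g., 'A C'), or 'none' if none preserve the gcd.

Answer: D

Derivation:
Old gcd = 6; gcd of others (without N[2]) = 6
New gcd for candidate v: gcd(6, v). Preserves old gcd iff gcd(6, v) = 6.
  Option A: v=47, gcd(6,47)=1 -> changes
  Option B: v=9, gcd(6,9)=3 -> changes
  Option C: v=52, gcd(6,52)=2 -> changes
  Option D: v=48, gcd(6,48)=6 -> preserves
  Option E: v=3, gcd(6,3)=3 -> changes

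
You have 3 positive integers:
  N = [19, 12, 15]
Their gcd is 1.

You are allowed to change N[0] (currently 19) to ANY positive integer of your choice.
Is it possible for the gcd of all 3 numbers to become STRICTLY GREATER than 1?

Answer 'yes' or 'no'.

Current gcd = 1
gcd of all OTHER numbers (without N[0]=19): gcd([12, 15]) = 3
The new gcd after any change is gcd(3, new_value).
This can be at most 3.
Since 3 > old gcd 1, the gcd CAN increase (e.g., set N[0] = 3).

Answer: yes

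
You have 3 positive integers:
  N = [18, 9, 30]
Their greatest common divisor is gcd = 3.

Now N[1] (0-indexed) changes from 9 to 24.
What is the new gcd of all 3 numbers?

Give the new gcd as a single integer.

Numbers: [18, 9, 30], gcd = 3
Change: index 1, 9 -> 24
gcd of the OTHER numbers (without index 1): gcd([18, 30]) = 6
New gcd = gcd(g_others, new_val) = gcd(6, 24) = 6

Answer: 6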